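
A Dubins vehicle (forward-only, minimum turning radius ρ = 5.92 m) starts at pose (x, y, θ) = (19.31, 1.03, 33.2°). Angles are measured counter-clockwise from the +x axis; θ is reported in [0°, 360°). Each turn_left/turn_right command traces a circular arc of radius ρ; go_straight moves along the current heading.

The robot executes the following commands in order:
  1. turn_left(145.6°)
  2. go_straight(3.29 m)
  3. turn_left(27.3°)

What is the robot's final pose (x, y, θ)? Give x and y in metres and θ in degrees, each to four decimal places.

set_pose: (x, y, θ) = (19.3100, 1.0300, 33.2000°), ρ = 5.92
turn_left(145.6°): centre at ρ to the left, rotate +145.6° → (16.1924, 11.9023, 178.8000°)
go_straight(3.29): x += 3.29·cos θ, y += 3.29·sin θ → (12.9031, 11.9712, 178.8000°)
turn_left(27.3°): centre at ρ to the left, rotate +27.3° → (10.1747, 11.3689, 206.1000°)

(10.1747, 11.3689, 206.1000°)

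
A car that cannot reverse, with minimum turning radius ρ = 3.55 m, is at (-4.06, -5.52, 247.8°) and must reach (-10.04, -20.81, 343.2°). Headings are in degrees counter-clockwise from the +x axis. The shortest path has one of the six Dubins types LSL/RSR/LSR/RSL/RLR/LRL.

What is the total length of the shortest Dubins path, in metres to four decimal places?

Let ψ = atan2(Δy, Δx) = atan2(-15.29, -5.98) = -111.3607° be the start→goal bearing.
Normalize: d = |goal − start| / ρ = 16.417810/3.55 = 4.624735, α = (θ_start − ψ) mod 360° = 359.1607° = 6.268537 rad, β = (θ_goal − ψ) mod 360° = 94.5607° = 1.650396 rad.
Common terms: sin α = -0.014647, cos α = 0.999893, sin β = 0.996834, cos β = -0.079516, cos(α−β) = -0.094108, d² = 21.388177. Work in radians in the unit-radius frame; every candidate has L = ρ·(t + p + q).
LSL: p² = 2 + d² − 2cos(α−β) + 2d(sin α − sin β) = 14.220729; p = √p² = 3.771038; φ = atan2(cos β − cos α, d + sin α − sin β) = -0.290297 rad; t = (φ − α) mod 2π = 6.007537 rad, q = (β − φ) mod 2π = 1.940693 rad → L = 3.55·(6.007537 + 3.771038 + 1.940693) = 3.55·11.719268 = 41.603400 m
RSR: p² = 2 + d² − 2cos(α−β) + 2d(sin β − sin α) = 32.932058; p = √p² = 5.738646; φ = atan2(cos α − cos β, d − sin α + sin β) = 0.189222 rad; t = (α − φ) mod 2π = 6.079316 rad, q = (φ − β) mod 2π = 4.822011 rad → L = 3.55·(6.079316 + 5.738646 + 4.822011) = 3.55·16.639973 = 59.071903 m
LSR: p² = d² − 2 + 2cos(α−β) + 2d(sin α + sin β) = 28.284662; p = √p² = 5.318333; φ = atan2(−cos α − cos β, d + sin α + sin β) − atan2(−2, p) = 0.196998 rad; t = (φ − α) mod 2π = 0.211646 rad, q = (φ − β) mod 2π = 4.829788 rad → L = 3.55·(0.211646 + 5.318333 + 4.829788) = 3.55·10.359767 = 36.777172 m
RSL: p² = d² − 2 + 2cos(α−β) − 2d(sin α + sin β) = 10.115259; p = √p² = 3.180449; φ = atan2(cos α + cos β, d − sin α − sin β) − atan2(2, p) = -0.313864 rad; t = (α − φ) mod 2π = 0.299216 rad, q = (β − φ) mod 2π = 1.964260 rad → L = 3.55·(0.299216 + 3.180449 + 1.964260) = 3.55·5.443925 = 19.325933 m
RLR: c = (6 − d² + 2cos(α−β) + 2d(sin α − sin β))/8 = -3.116507, |c| > 1 → infeasible
LRL: c = (6 − d² + 2cos(α−β) − 2d(sin α − sin β))/8 = -0.777591; p = 2π − arccos c = 3.821563 rad; φ = atan2(cos β − cos α, d + sin α − sin β) = -0.290297 rad; t = (φ − α + p/2) mod 2π = 1.635133 rad, q = (β − α − t + p) mod 2π = 3.851474 rad → L = 3.55·(1.635133 + 3.821563 + 3.851474) = 3.55·9.308171 = 33.044007 m
Shortest: RSL with L = 19.325933 m ≈ 19.3259 m

19.3259 m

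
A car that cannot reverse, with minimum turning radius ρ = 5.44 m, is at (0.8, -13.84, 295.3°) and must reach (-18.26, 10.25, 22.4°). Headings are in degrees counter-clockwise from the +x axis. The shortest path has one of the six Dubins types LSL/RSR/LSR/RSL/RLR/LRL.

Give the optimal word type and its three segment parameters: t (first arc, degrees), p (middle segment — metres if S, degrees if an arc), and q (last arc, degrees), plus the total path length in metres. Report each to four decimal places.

Let ψ = atan2(Δy, Δx) = atan2(24.09, -19.06) = 128.3510° be the start→goal bearing.
Normalize: d = |goal − start| / ρ = 30.718263/5.44 = 5.646740, α = (θ_start − ψ) mod 360° = 166.9490° = 2.913809 rad, β = (θ_goal − ψ) mod 360° = 254.0490° = 4.433991 rad.
Common terms: sin α = 0.225819, cos α = -0.974169, sin β = -0.961497, cos β = -0.274816, cos(α−β) = 0.050593, d² = 31.885668. Work in radians in the unit-radius frame; every candidate has L = ρ·(t + p + q).
LSL: p² = 2 + d² − 2cos(α−β) + 2d(sin α − sin β) = 47.193408; p = √p² = 6.869746; φ = atan2(cos β − cos α, d + sin α − sin β) = 0.101979 rad; t = (φ − α) mod 2π = 3.471355 rad, q = (β − φ) mod 2π = 4.332012 rad → L = 5.44·(3.471355 + 6.869746 + 4.332012) = 5.44·14.673113 = 79.821734 m
RSR: p² = 2 + d² − 2cos(α−β) + 2d(sin β − sin α) = 20.375556; p = √p² = 4.513929; φ = atan2(cos α − cos β, d − sin α + sin β) = -0.155559 rad; t = (α − φ) mod 2π = 3.069368 rad, q = (φ − β) mod 2π = 1.693635 rad → L = 5.44·(3.069368 + 4.513929 + 1.693635) = 5.44·9.276933 = 50.466514 m
LSR: p² = d² − 2 + 2cos(α−β) + 2d(sin α + sin β) = 21.678489; p = √p² = 4.656016; φ = atan2(−cos α − cos β, d + sin α + sin β) − atan2(−2, p) = 0.654761 rad; t = (φ − α) mod 2π = 4.024137 rad, q = (φ − β) mod 2π = 2.503955 rad → L = 5.44·(4.024137 + 4.656016 + 2.503955) = 5.44·11.184109 = 60.841551 m
RSL: p² = d² − 2 + 2cos(α−β) − 2d(sin α + sin β) = 38.295219; p = √p² = 6.188313; φ = atan2(cos α + cos β, d − sin α − sin β) − atan2(2, p) = -0.505843 rad; t = (α − φ) mod 2π = 3.419652 rad, q = (β − φ) mod 2π = 4.939834 rad → L = 5.44·(3.419652 + 6.188313 + 4.939834) = 5.44·14.547800 = 79.140030 m
RLR: c = (6 − d² + 2cos(α−β) + 2d(sin α − sin β))/8 = -1.546945, |c| > 1 → infeasible
LRL: c = (6 − d² + 2cos(α−β) − 2d(sin α − sin β))/8 = -4.899176, |c| > 1 → infeasible
Shortest: RSR with L = 50.466514 m ≈ 50.4665 m
Convert RSR to answer units (arcs ×180/π): t = 3.069368·180/π = 175.8618°, p = ρ·p = 5.44·4.513929 = 24.5558 m, q = 1.693635·180/π = 97.0382°, L = 50.4665 m.

RSR: t = 175.8618°, p = 24.5558 m, q = 97.0382°, L = 50.4665 m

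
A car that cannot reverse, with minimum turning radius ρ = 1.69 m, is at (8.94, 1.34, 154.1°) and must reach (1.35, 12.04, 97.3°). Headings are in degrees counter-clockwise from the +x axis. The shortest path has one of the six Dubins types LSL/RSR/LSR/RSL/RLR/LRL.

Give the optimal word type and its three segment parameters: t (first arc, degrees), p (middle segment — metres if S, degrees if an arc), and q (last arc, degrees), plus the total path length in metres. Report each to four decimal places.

Let ψ = atan2(Δy, Δx) = atan2(10.70, -7.59) = 125.3498° be the start→goal bearing.
Normalize: d = |goal − start| / ρ = 13.118617/1.69 = 7.762495, α = (θ_start − ψ) mod 360° = 28.7502° = 0.501785 rad, β = (θ_goal − ψ) mod 360° = 331.9502° = 5.793624 rad.
Common terms: sin α = 0.480991, cos α = 0.876725, sin β = -0.470239, cos β = 0.882539, cos(α−β) = 0.547563, d² = 60.256329. Work in radians in the unit-radius frame; every candidate has L = ρ·(t + p + q).
LSL: p² = 2 + d² − 2cos(α−β) + 2d(sin α − sin β) = 75.929048; p = √p² = 8.713728; φ = atan2(cos β − cos α, d + sin α − sin β) = 0.000667 rad; t = (φ − α) mod 2π = 5.782067 rad, q = (β − φ) mod 2π = 5.792956 rad → L = 1.69·(5.782067 + 8.713728 + 5.792956) = 1.69·20.288751 = 34.287990 m
RSR: p² = 2 + d² − 2cos(α−β) + 2d(sin β − sin α) = 46.393356; p = √p² = 6.811267; φ = atan2(cos α − cos β, d − sin α + sin β) = -0.000854 rad; t = (α − φ) mod 2π = 0.502639 rad, q = (φ − β) mod 2π = 0.488708 rad → L = 1.69·(0.502639 + 6.811267 + 0.488708) = 1.69·7.802614 = 13.186417 m
LSR: p² = d² − 2 + 2cos(α−β) + 2d(sin α + sin β) = 59.518384; p = √p² = 7.714816; φ = atan2(−cos α − cos β, d + sin α + sin β) − atan2(−2, p) = 0.031084 rad; t = (φ − α) mod 2π = 5.812484 rad, q = (φ − β) mod 2π = 0.520646 rad → L = 1.69·(5.812484 + 7.714816 + 0.520646) = 1.69·14.047946 = 23.741029 m
RSL: p² = d² − 2 + 2cos(α−β) − 2d(sin α + sin β) = 59.184526; p = √p² = 7.693148; φ = atan2(cos α + cos β, d − sin α − sin β) − atan2(2, p) = -0.031171 rad; t = (α − φ) mod 2π = 0.532956 rad, q = (β − φ) mod 2π = 5.824795 rad → L = 1.69·(0.532956 + 7.693148 + 5.824795) = 1.69·14.050899 = 23.746019 m
RLR: c = (6 − d² + 2cos(α−β) + 2d(sin α − sin β))/8 = -4.799169, |c| > 1 → infeasible
LRL: c = (6 − d² + 2cos(α−β) − 2d(sin α − sin β))/8 = -8.491131, |c| > 1 → infeasible
Shortest: RSR with L = 13.186417 m ≈ 13.1864 m
Convert RSR to answer units (arcs ×180/π): t = 0.502639·180/π = 28.7991°, p = ρ·p = 1.69·6.811267 = 11.5110 m, q = 0.488708·180/π = 28.0009°, L = 13.1864 m.

RSR: t = 28.7991°, p = 11.5110 m, q = 28.0009°, L = 13.1864 m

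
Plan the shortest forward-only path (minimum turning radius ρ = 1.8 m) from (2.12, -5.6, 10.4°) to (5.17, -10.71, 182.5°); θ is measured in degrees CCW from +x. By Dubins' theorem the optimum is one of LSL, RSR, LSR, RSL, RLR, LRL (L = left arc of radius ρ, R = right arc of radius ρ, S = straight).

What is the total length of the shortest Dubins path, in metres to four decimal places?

Let ψ = atan2(Δy, Δx) = atan2(-5.11, 3.05) = -59.1683° be the start→goal bearing.
Normalize: d = |goal − start| / ρ = 5.951017/1.8 = 3.306120, α = (θ_start − ψ) mod 360° = 69.5683° = 1.214197 rad, β = (θ_goal − ψ) mod 360° = 241.6683° = 4.217908 rad.
Common terms: sin α = 0.937089, cos α = 0.349090, sin β = -0.880215, cos β = -0.474575, cos(α−β) = -0.990509, d² = 10.930432. Work in radians in the unit-radius frame; every candidate has L = ρ·(t + p + q).
LSL: p² = 2 + d² − 2cos(α−β) + 2d(sin α − sin β) = 26.927906; p = √p² = 5.189211; φ = atan2(cos β − cos α, d + sin α − sin β) = -0.159401 rad; t = (φ − α) mod 2π = 4.909588 rad, q = (β − φ) mod 2π = 4.377309 rad → L = 1.8·(4.909588 + 5.189211 + 4.377309) = 1.8·14.476107 = 26.056993 m
RSR: p² = 2 + d² − 2cos(α−β) + 2d(sin β − sin α) = 2.894996; p = √p² = 1.701469; φ = atan2(cos α − cos β, d − sin α + sin β) = 0.505323 rad; t = (α − φ) mod 2π = 0.708873 rad, q = (φ − β) mod 2π = 2.570600 rad → L = 1.8·(0.708873 + 1.701469 + 2.570600) = 1.8·4.980943 = 8.965697 m
LSR: p² = d² − 2 + 2cos(α−β) + 2d(sin α + sin β) = 7.325478; p = √p² = 2.706562; φ = atan2(−cos α − cos β, d + sin α + sin β) − atan2(−2, p) = 0.673684 rad; t = (φ − α) mod 2π = 5.742673 rad, q = (φ − β) mod 2π = 2.738961 rad → L = 1.8·(5.742673 + 2.706562 + 2.738961) = 1.8·11.188196 = 20.138754 m
RSL: p² = d² − 2 + 2cos(α−β) − 2d(sin α + sin β) = 6.573349; p = √p² = 2.563854; φ = atan2(cos α + cos β, d − sin α − sin β) − atan2(2, p) = -0.701074 rad; t = (α − φ) mod 2π = 1.915270 rad, q = (β − φ) mod 2π = 4.918982 rad → L = 1.8·(1.915270 + 2.563854 + 4.918982) = 1.8·9.398106 = 16.916592 m
RLR: c = (6 − d² + 2cos(α−β) + 2d(sin α − sin β))/8 = 0.638125; p = 2π − arccos c = 5.404450 rad; φ = atan2(cos α − cos β, d − sin α + sin β) = 0.505323 rad; t = (α − φ + p/2) mod 2π = 3.411098 rad, q = (α − β − t + p) mod 2π = 5.272825 rad → L = 1.8·(3.411098 + 5.404450 + 5.272825) = 1.8·14.088374 = 25.359073 m
LRL: c = (6 − d² + 2cos(α−β) − 2d(sin α − sin β))/8 = -2.365988, |c| > 1 → infeasible
Shortest: RSR with L = 8.965697 m ≈ 8.9657 m

8.9657 m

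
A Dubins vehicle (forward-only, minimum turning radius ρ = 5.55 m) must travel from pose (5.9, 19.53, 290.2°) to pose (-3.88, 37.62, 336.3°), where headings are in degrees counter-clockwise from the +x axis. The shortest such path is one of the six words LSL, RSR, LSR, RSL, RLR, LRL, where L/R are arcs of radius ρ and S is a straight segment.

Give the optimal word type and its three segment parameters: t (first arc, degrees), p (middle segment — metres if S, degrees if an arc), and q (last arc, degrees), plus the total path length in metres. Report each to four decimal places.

Let ψ = atan2(Δy, Δx) = atan2(18.09, -9.78) = 118.3970° be the start→goal bearing.
Normalize: d = |goal − start| / ρ = 20.564447/5.55 = 3.705306, α = (θ_start − ψ) mod 360° = 171.8030° = 2.998528 rad, β = (θ_goal − ψ) mod 360° = 217.9030° = 3.803125 rad.
Common terms: sin α = 0.142577, cos α = -0.989784, sin β = -0.614327, cos β = -0.789052, cos(α−β) = 0.693402, d² = 13.729291. Work in radians in the unit-radius frame; every candidate has L = ρ·(t + p + q).
LSL: p² = 2 + d² − 2cos(α−β) + 2d(sin α − sin β) = 19.951606; p = √p² = 4.466722; φ = atan2(cos β − cos α, d + sin α − sin β) = 0.044955 rad; t = (φ − α) mod 2π = 3.329612 rad, q = (β − φ) mod 2π = 3.758170 rad → L = 5.55·(3.329612 + 4.466722 + 3.758170) = 5.55·11.554504 = 64.127498 m
RSR: p² = 2 + d² − 2cos(α−β) + 2d(sin β − sin α) = 8.733369; p = √p² = 2.955227; φ = atan2(cos α − cos β, d − sin α + sin β) = -0.067977 rad; t = (α − φ) mod 2π = 3.066505 rad, q = (φ − β) mod 2π = 2.412084 rad → L = 5.55·(3.066505 + 2.955227 + 2.412084) = 5.55·8.433816 = 46.807678 m
LSR: p² = d² − 2 + 2cos(α−β) + 2d(sin α + sin β) = 9.620142; p = √p² = 3.101635; φ = atan2(−cos α − cos β, d + sin α + sin β) − atan2(−2, p) = 1.075659 rad; t = (φ − α) mod 2π = 4.360316 rad, q = (φ − β) mod 2π = 3.555720 rad → L = 5.55·(4.360316 + 3.101635 + 3.555720) = 5.55·11.017671 = 61.148077 m
RSL: p² = d² − 2 + 2cos(α−β) − 2d(sin α + sin β) = 16.612048; p = √p² = 4.075788; φ = atan2(cos α + cos β, d − sin α − sin β) − atan2(2, p) = -0.858780 rad; t = (α − φ) mod 2π = 3.857308 rad, q = (β − φ) mod 2π = 4.661905 rad → L = 5.55·(3.857308 + 4.075788 + 4.661905) = 5.55·12.595001 = 69.902255 m
RLR: c = (6 − d² + 2cos(α−β) + 2d(sin α − sin β))/8 = -0.091671; p = 2π − arccos c = 4.620589 rad; φ = atan2(cos α − cos β, d − sin α + sin β) = -0.067977 rad; t = (α − φ + p/2) mod 2π = 5.376799 rad, q = (α − β − t + p) mod 2π = 4.722378 rad → L = 5.55·(5.376799 + 4.620589 + 4.722378) = 5.55·14.719766 = 81.694704 m
LRL: c = (6 − d² + 2cos(α−β) − 2d(sin α − sin β))/8 = -1.493951, |c| > 1 → infeasible
Shortest: RSR with L = 46.807678 m ≈ 46.8077 m
Convert RSR to answer units (arcs ×180/π): t = 3.066505·180/π = 175.6978°, p = ρ·p = 5.55·2.955227 = 16.4015 m, q = 2.412084·180/π = 138.2022°, L = 46.8077 m.

RSR: t = 175.6978°, p = 16.4015 m, q = 138.2022°, L = 46.8077 m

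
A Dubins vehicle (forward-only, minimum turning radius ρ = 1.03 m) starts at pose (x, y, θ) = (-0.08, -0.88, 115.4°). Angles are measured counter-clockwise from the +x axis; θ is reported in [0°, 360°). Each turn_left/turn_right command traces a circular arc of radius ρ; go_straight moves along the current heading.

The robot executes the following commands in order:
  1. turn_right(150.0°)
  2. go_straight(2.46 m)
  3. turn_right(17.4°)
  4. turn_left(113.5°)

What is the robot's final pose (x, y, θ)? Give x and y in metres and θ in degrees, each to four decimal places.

set_pose: (x, y, θ) = (-0.0800, -0.8800, 115.4000°), ρ = 1.03
turn_right(150.0°): centre at ρ to the right, rotate −150.0° → (1.4353, 0.4096, -34.6000° ≡ 325.4000°)
go_straight(2.46): x += 2.46·cos θ, y += 2.46·sin θ → (3.4602, -0.9873, 325.4000°)
turn_right(17.4°): centre at ρ to the right, rotate −17.4° → (3.6870, -1.2010, 308.0000°)
turn_left(113.5°): centre at ρ to the left, rotate +113.5° → (5.4038, -1.0583, 421.5000° ≡ 61.5000°)

(5.4038, -1.0583, 61.5000°)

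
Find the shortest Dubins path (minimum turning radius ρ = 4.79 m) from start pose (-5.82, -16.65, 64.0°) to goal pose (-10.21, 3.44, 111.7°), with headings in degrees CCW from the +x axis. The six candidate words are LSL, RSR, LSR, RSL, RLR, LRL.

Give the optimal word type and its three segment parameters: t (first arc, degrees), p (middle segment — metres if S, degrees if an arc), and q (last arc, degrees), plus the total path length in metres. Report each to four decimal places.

Let ψ = atan2(Δy, Δx) = atan2(20.09, -4.39) = 102.3263° be the start→goal bearing.
Normalize: d = |goal − start| / ρ = 20.564051/4.79 = 4.293121, α = (θ_start − ψ) mod 360° = 321.6737° = 5.614265 rad, β = (θ_goal − ψ) mod 360° = 9.3737° = 0.163601 rad.
Common terms: sin α = -0.620140, cos α = 0.784491, sin β = 0.162873, cos β = 0.986647, cos(α−β) = 0.673013, d² = 18.430891. Work in radians in the unit-radius frame; every candidate has L = ρ·(t + p + q).
LSL: p² = 2 + d² − 2cos(α−β) + 2d(sin α − sin β) = 12.361733; p = √p² = 3.515926; φ = atan2(cos β − cos α, d + sin α − sin β) = 0.057529 rad; t = (φ − α) mod 2π = 0.726449 rad, q = (β − φ) mod 2π = 0.106073 rad → L = 4.79·(0.726449 + 3.515926 + 0.106073) = 4.79·4.348448 = 20.829064 m
RSR: p² = 2 + d² − 2cos(α−β) + 2d(sin β − sin α) = 25.807998; p = √p² = 5.080157; φ = atan2(cos α − cos β, d − sin α + sin β) = -0.039804 rad; t = (α − φ) mod 2π = 5.654068 rad, q = (φ − β) mod 2π = 6.079780 rad → L = 4.79·(5.654068 + 5.080157 + 6.079780) = 4.79·16.814006 = 80.539088 m
LSR: p² = d² − 2 + 2cos(α−β) + 2d(sin α + sin β) = 13.850710; p = √p² = 3.721654; φ = atan2(−cos α − cos β, d + sin α + sin β) − atan2(−2, p) = 0.060547 rad; t = (φ − α) mod 2π = 0.729467 rad, q = (φ − β) mod 2π = 6.180131 rad → L = 4.79·(0.729467 + 3.721654 + 6.180131) = 4.79·10.631252 = 50.923699 m
RSL: p² = d² − 2 + 2cos(α−β) − 2d(sin α + sin β) = 21.703121; p = √p² = 4.658661; φ = atan2(cos α + cos β, d − sin α − sin β) − atan2(2, p) = -0.048637 rad; t = (α − φ) mod 2π = 5.662902 rad, q = (β − φ) mod 2π = 0.212239 rad → L = 4.79·(5.662902 + 4.658661 + 0.212239) = 4.79·10.533802 = 50.456911 m
RLR: c = (6 − d² + 2cos(α−β) + 2d(sin α − sin β))/8 = -2.226000, |c| > 1 → infeasible
LRL: c = (6 − d² + 2cos(α−β) − 2d(sin α − sin β))/8 = -0.545217; p = 2π − arccos c = 4.135741 rad; φ = atan2(cos β − cos α, d + sin α − sin β) = 0.057529 rad; t = (φ − α + p/2) mod 2π = 2.794320 rad, q = (β − α − t + p) mod 2π = 2.173943 rad → L = 4.79·(2.794320 + 4.135741 + 2.173943) = 4.79·9.104005 = 43.608184 m
Shortest: LSL with L = 20.829064 m ≈ 20.8291 m
Convert LSL to answer units (arcs ×180/π): t = 0.726449·180/π = 41.6225°, p = ρ·p = 4.79·3.515926 = 16.8413 m, q = 0.106073·180/π = 6.0775°, L = 20.8291 m.

LSL: t = 41.6225°, p = 16.8413 m, q = 6.0775°, L = 20.8291 m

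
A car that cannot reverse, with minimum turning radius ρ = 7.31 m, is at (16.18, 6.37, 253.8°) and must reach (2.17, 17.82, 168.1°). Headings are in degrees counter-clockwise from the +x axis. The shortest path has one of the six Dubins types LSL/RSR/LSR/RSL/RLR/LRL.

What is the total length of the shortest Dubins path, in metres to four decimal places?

Let ψ = atan2(Δy, Δx) = atan2(11.45, -14.01) = 140.7418° be the start→goal bearing.
Normalize: d = |goal − start| / ρ = 18.093717/7.31 = 2.475201, α = (θ_start − ψ) mod 360° = 113.0582° = 1.973238 rad, β = (θ_goal − ψ) mod 360° = 27.3582° = 0.477491 rad.
Common terms: sin α = 0.920107, cos α = -0.391666, sin β = 0.459552, cos β = 0.888151, cos(α−β) = 0.074979, d² = 6.126619. Work in radians in the unit-radius frame; every candidate has L = ρ·(t + p + q).
LSL: p² = 2 + d² − 2cos(α−β) + 2d(sin α − sin β) = 10.256594; p = √p² = 3.202592; φ = atan2(cos β − cos α, d + sin α − sin β) = 0.411101 rad; t = (φ − α) mod 2π = 4.721049 rad, q = (β − φ) mod 2π = 0.066390 rad → L = 7.31·(4.721049 + 3.202592 + 0.066390) = 7.31·7.990030 = 58.407119 m
RSR: p² = 2 + d² − 2cos(α−β) + 2d(sin β − sin α) = 5.696728; p = √p² = 2.386782; φ = atan2(cos α − cos β, d − sin α + sin β) = -0.565941 rad; t = (α − φ) mod 2π = 2.539179 rad, q = (φ − β) mod 2π = 5.239753 rad → L = 7.31·(2.539179 + 2.386782 + 5.239753) = 7.31·10.165714 = 74.311372 m
LSR: p² = d² − 2 + 2cos(α−β) + 2d(sin α + sin β) = 11.106445; p = √p² = 3.332633; φ = atan2(−cos α − cos β, d + sin α + sin β) − atan2(−2, p) = 0.412423 rad; t = (φ − α) mod 2π = 4.722370 rad, q = (φ − β) mod 2π = 6.218117 rad → L = 7.31·(4.722370 + 3.332633 + 6.218117) = 7.31·14.273121 = 104.336512 m
RSL: p² = d² − 2 + 2cos(α−β) − 2d(sin α + sin β) = -2.553293 < 0 → infeasible
RLR: c = (6 − d² + 2cos(α−β) + 2d(sin α − sin β))/8 = 0.287909; p = 2π − arccos c = 5.004432 rad; φ = atan2(cos α − cos β, d − sin α + sin β) = -0.565941 rad; t = (α − φ + p/2) mod 2π = 5.041395 rad, q = (α − β − t + p) mod 2π = 1.458784 rad → L = 7.31·(5.041395 + 5.004432 + 1.458784) = 7.31·11.504610 = 84.098703 m
LRL: c = (6 − d² + 2cos(α−β) − 2d(sin α − sin β))/8 = -0.282074; p = 2π − arccos c = 4.426433 rad; φ = atan2(cos β − cos α, d + sin α − sin β) = 0.411101 rad; t = (φ − α + p/2) mod 2π = 0.651080 rad, q = (β − α − t + p) mod 2π = 2.279606 rad → L = 7.31·(0.651080 + 4.426433 + 2.279606) = 7.31·7.357120 = 53.780546 m
Shortest: LRL with L = 53.780546 m ≈ 53.7805 m

53.7805 m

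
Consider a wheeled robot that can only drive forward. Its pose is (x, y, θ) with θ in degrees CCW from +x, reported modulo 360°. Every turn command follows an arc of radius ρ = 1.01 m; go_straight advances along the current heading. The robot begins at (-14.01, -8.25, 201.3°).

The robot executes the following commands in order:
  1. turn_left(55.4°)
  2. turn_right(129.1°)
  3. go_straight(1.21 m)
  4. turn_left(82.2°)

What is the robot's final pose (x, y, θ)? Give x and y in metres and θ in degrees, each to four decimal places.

set_pose: (x, y, θ) = (-14.0100, -8.2500, 201.3000°), ρ = 1.01
turn_left(55.4°): centre at ρ to the left, rotate +55.4° → (-14.6260, -8.9587, 256.7000°)
turn_right(129.1°): centre at ρ to the right, rotate −129.1° → (-16.4092, -9.3426, 127.6000°)
go_straight(1.21): x += 1.21·cos θ, y += 1.21·sin θ → (-17.1474, -8.3839, 127.6000°)
turn_left(82.2°): centre at ρ to the left, rotate +82.2° → (-18.4496, -8.1237, 209.8000°)

(-18.4496, -8.1237, 209.8000°)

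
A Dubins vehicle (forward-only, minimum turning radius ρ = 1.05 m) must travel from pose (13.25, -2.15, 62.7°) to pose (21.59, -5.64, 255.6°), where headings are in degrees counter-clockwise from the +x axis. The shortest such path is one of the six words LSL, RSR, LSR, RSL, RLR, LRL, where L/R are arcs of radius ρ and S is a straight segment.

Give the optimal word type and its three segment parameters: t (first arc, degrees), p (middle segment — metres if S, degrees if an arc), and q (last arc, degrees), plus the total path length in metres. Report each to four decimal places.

RSR: t = 85.9648°, p = 6.9555 m, q = 81.1352°, L = 10.0178 m

Let ψ = atan2(Δy, Δx) = atan2(-3.49, 8.34) = -22.7076° be the start→goal bearing.
Normalize: d = |goal − start| / ρ = 9.040780/1.05 = 8.610267, α = (θ_start − ψ) mod 360° = 85.4076° = 1.490644 rad, β = (θ_goal − ψ) mod 360° = 278.3076° = 4.857384 rad.
Common terms: sin α = 0.996790, cos α = 0.080066, sin β = -0.989507, cos β = 0.144488, cos(α−β) = -0.974761, d² = 74.136689. Work in radians in the unit-radius frame; every candidate has L = ρ·(t + p + q).
LSL: p² = 2 + d² − 2cos(α−β) + 2d(sin α − sin β) = 112.291290; p = √p² = 10.596758; φ = atan2(cos β − cos α, d + sin α − sin β) = 0.006079 rad; t = (φ − α) mod 2π = 4.798621 rad, q = (β − φ) mod 2π = 4.851305 rad → L = 1.05·(4.798621 + 10.596758 + 4.851305) = 1.05·20.246684 = 21.259018 m
RSR: p² = 2 + d² − 2cos(α−β) + 2d(sin β − sin α) = 43.881134; p = √p² = 6.624284; φ = atan2(cos α − cos β, d − sin α + sin β) = -0.009725 rad; t = (α − φ) mod 2π = 1.500369 rad, q = (φ − β) mod 2π = 1.416076 rad → L = 1.05·(1.500369 + 6.624284 + 1.416076) = 1.05·9.540729 = 10.017765 m
LSR: p² = d² − 2 + 2cos(α−β) + 2d(sin α + sin β) = 70.312583; p = √p² = 8.385260; φ = atan2(−cos α − cos β, d + sin α + sin β) − atan2(−2, p) = 0.208087 rad; t = (φ − α) mod 2π = 5.000629 rad, q = (φ − β) mod 2π = 1.633888 rad → L = 1.05·(5.000629 + 8.385260 + 1.633888) = 1.05·15.019777 = 15.770766 m
RSL: p² = d² − 2 + 2cos(α−β) − 2d(sin α + sin β) = 70.061751; p = √p² = 8.370290; φ = atan2(cos α + cos β, d − sin α − sin β) − atan2(2, p) = -0.208447 rad; t = (α − φ) mod 2π = 1.699091 rad, q = (β − φ) mod 2π = 5.065831 rad → L = 1.05·(1.699091 + 8.370290 + 5.065831) = 1.05·15.135212 = 15.891972 m
RLR: c = (6 − d² + 2cos(α−β) + 2d(sin α − sin β))/8 = -4.485142, |c| > 1 → infeasible
LRL: c = (6 − d² + 2cos(α−β) − 2d(sin α − sin β))/8 = -13.036411, |c| > 1 → infeasible
Shortest: RSR with L = 10.017765 m ≈ 10.0178 m
Convert RSR to answer units (arcs ×180/π): t = 1.500369·180/π = 85.9648°, p = ρ·p = 1.05·6.624284 = 6.9555 m, q = 1.416076·180/π = 81.1352°, L = 10.0178 m.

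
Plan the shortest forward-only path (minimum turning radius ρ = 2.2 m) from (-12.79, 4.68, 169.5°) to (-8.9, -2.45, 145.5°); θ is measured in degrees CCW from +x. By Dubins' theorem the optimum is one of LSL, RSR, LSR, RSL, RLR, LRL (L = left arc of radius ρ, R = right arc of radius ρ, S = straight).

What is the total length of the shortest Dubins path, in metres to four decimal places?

20.3337 m

Let ψ = atan2(Δy, Δx) = atan2(-7.13, 3.89) = -61.3839° be the start→goal bearing.
Normalize: d = |goal − start| / ρ = 8.122130/2.2 = 3.691877, α = (θ_start − ψ) mod 360° = 230.8839° = 4.029684 rad, β = (θ_goal − ψ) mod 360° = 206.8839° = 3.610805 rad.
Common terms: sin α = -0.775869, cos α = -0.630894, sin β = -0.452184, cos β = -0.891925, cos(α−β) = 0.913545, d² = 13.629959. Work in radians in the unit-radius frame; every candidate has L = ρ·(t + p + q).
LSL: p² = 2 + d² − 2cos(α−β) + 2d(sin α − sin β) = 11.412857; p = √p² = 3.378292; φ = atan2(cos β − cos α, d + sin α − sin β) = -0.077344 rad; t = (φ − α) mod 2π = 2.176157 rad, q = (β − φ) mod 2π = 3.688150 rad → L = 2.2·(2.176157 + 3.378292 + 3.688150) = 2.2·9.242598 = 20.333716 m
RSR: p² = 2 + d² − 2cos(α−β) + 2d(sin β − sin α) = 16.192879; p = √p² = 4.024038; φ = atan2(cos α − cos β, d − sin α + sin β) = 0.064913 rad; t = (α − φ) mod 2π = 3.964771 rad, q = (φ − β) mod 2π = 2.737293 rad → L = 2.2·(3.964771 + 4.024038 + 2.737293) = 2.2·10.726102 = 23.597424 m
LSR: p² = d² − 2 + 2cos(α−β) + 2d(sin α + sin β) = 4.389403; p = √p² = 2.095090; φ = atan2(−cos α − cos β, d + sin α + sin β) − atan2(−2, p) = 1.315783 rad; t = (φ − α) mod 2π = 3.569284 rad, q = (φ − β) mod 2π = 3.988163 rad → L = 2.2·(3.569284 + 2.095090 + 3.988163) = 2.2·9.652537 = 21.235581 m
RSL: p² = d² − 2 + 2cos(α−β) − 2d(sin α + sin β) = 22.524696; p = √p² = 4.746019; φ = atan2(cos α + cos β, d − sin α − sin β) − atan2(2, p) = -0.698990 rad; t = (α − φ) mod 2π = 4.728675 rad, q = (β − φ) mod 2π = 4.309796 rad → L = 2.2·(4.728675 + 4.746019 + 4.309796) = 2.2·13.784489 = 30.325877 m
RLR: c = (6 − d² + 2cos(α−β) + 2d(sin α − sin β))/8 = -1.024110, |c| > 1 → infeasible
LRL: c = (6 − d² + 2cos(α−β) − 2d(sin α − sin β))/8 = -0.426607; p = 2π − arccos c = 4.271651 rad; φ = atan2(cos β − cos α, d + sin α − sin β) = -0.077344 rad; t = (φ − α + p/2) mod 2π = 4.311982 rad, q = (β − α − t + p) mod 2π = 5.823975 rad → L = 2.2·(4.311982 + 4.271651 + 5.823975) = 2.2·14.407608 = 31.696738 m
Shortest: LSL with L = 20.333716 m ≈ 20.3337 m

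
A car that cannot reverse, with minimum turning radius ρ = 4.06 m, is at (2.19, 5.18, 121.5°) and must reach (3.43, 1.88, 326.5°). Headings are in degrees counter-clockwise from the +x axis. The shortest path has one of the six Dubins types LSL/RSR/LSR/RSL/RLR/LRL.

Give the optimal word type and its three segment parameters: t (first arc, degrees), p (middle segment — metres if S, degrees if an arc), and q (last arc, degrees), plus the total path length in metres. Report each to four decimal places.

Let ψ = atan2(Δy, Δx) = atan2(-3.30, 1.24) = -69.4059° be the start→goal bearing.
Normalize: d = |goal − start| / ρ = 3.525280/4.06 = 0.868296, α = (θ_start − ψ) mod 360° = 190.9059° = 3.331937 rad, β = (θ_goal − ψ) mod 360° = 35.9059° = 0.626676 rad.
Common terms: sin α = -0.189197, cos α = -0.981939, sin β = 0.586456, cos β = 0.809981, cos(α−β) = -0.906308, d² = 0.753937. Work in radians in the unit-radius frame; every candidate has L = ρ·(t + p + q).
LSL: p² = 2 + d² − 2cos(α−β) + 2d(sin α − sin β) = 3.219561; p = √p² = 1.794314; φ = atan2(cos β − cos α, d + sin α − sin β) = 1.519142 rad; t = (φ − α) mod 2π = 4.470391 rad, q = (β − φ) mod 2π = 5.390720 rad → L = 4.06·(4.470391 + 1.794314 + 5.390720) = 4.06·11.655424 = 47.321021 m
RSR: p² = 2 + d² − 2cos(α−β) + 2d(sin β − sin α) = 5.913544; p = √p² = 2.431778; φ = atan2(cos α − cos β, d − sin α + sin β) = -0.828438 rad; t = (α − φ) mod 2π = 4.160375 rad, q = (φ − β) mod 2π = 4.828071 rad → L = 4.06·(4.160375 + 2.431778 + 4.828071) = 4.06·11.420224 = 46.366108 m
LSR: p² = d² − 2 + 2cos(α−β) + 2d(sin α + sin β) = -2.368802 < 0 → infeasible
RSL: p² = d² − 2 + 2cos(α−β) − 2d(sin α + sin β) = -3.748555 < 0 → infeasible
RLR: c = (6 − d² + 2cos(α−β) + 2d(sin α − sin β))/8 = 0.260807; p = 2π − arccos c = 4.976247 rad; φ = atan2(cos α − cos β, d − sin α + sin β) = -0.828438 rad; t = (α − φ + p/2) mod 2π = 0.365313 rad, q = (α − β − t + p) mod 2π = 1.033009 rad → L = 4.06·(0.365313 + 4.976247 + 1.033009) = 4.06·6.374569 = 25.880750 m
LRL: c = (6 − d² + 2cos(α−β) − 2d(sin α − sin β))/8 = 0.597555; p = 2π − arccos c = 5.352837 rad; φ = atan2(cos β − cos α, d + sin α − sin β) = 1.519142 rad; t = (φ − α + p/2) mod 2π = 0.863624 rad, q = (β − α − t + p) mod 2π = 1.783953 rad → L = 4.06·(0.863624 + 5.352837 + 1.783953) = 4.06·8.000414 = 32.481680 m
Shortest: RLR with L = 25.880750 m ≈ 25.8808 m
Convert RLR to answer units (arcs ×180/π): t = 0.365313·180/π = 20.9309°, p = 4.976247·180/π = 285.1179°, q = 1.033009·180/π = 59.1870°, L = 25.8808 m.

RLR: t = 20.9309°, p = 285.1179°, q = 59.1870°, L = 25.8808 m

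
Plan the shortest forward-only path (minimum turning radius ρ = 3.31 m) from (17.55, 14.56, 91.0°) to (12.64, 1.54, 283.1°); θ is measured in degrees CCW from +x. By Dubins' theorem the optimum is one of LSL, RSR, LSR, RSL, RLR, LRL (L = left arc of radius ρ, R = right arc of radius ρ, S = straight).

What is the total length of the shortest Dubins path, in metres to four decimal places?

Let ψ = atan2(Δy, Δx) = atan2(-13.02, -4.91) = -110.6621° be the start→goal bearing.
Normalize: d = |goal − start| / ρ = 13.915046/3.31 = 4.203941, α = (θ_start − ψ) mod 360° = 201.6621° = 3.519667 rad, β = (θ_goal − ψ) mod 360° = 33.7621° = 0.589259 rad.
Common terms: sin α = -0.369132, cos α = -0.929377, sin β = 0.555745, cos β = 0.831353, cos(α−β) = -0.977783, d² = 17.673123. Work in radians in the unit-radius frame; every candidate has L = ρ·(t + p + q).
LSL: p² = 2 + d² − 2cos(α−β) + 2d(sin α − sin β) = 13.852433; p = √p² = 3.721886; φ = atan2(cos β − cos α, d + sin α − sin β) = 0.492777 rad; t = (φ − α) mod 2π = 3.256296 rad, q = (β − φ) mod 2π = 0.096482 rad → L = 3.31·(3.256296 + 3.721886 + 0.096482) = 3.31·7.074663 = 23.417135 m
RSR: p² = 2 + d² − 2cos(α−β) + 2d(sin β − sin α) = 29.404946; p = √p² = 5.422633; φ = atan2(cos α − cos β, d − sin α + sin β) = -0.330695 rad; t = (α − φ) mod 2π = 3.850362 rad, q = (φ − β) mod 2π = 5.363231 rad → L = 3.31·(3.850362 + 5.422633 + 5.363231) = 3.31·14.636226 = 48.445908 m
LSR: p² = d² − 2 + 2cos(α−β) + 2d(sin α + sin β) = 15.286583; p = √p² = 3.909806; φ = atan2(−cos α − cos β, d + sin α + sin β) − atan2(−2, p) = 0.495155 rad; t = (φ − α) mod 2π = 3.258673 rad, q = (φ − β) mod 2π = 6.189081 rad → L = 3.31·(3.258673 + 3.909806 + 6.189081) = 3.31·13.357560 = 44.213524 m
RSL: p² = d² − 2 + 2cos(α−β) − 2d(sin α + sin β) = 12.148529; p = √p² = 3.485474; φ = atan2(cos α + cos β, d − sin α − sin β) − atan2(2, p) = -0.545335 rad; t = (α − φ) mod 2π = 4.065002 rad, q = (β − φ) mod 2π = 1.134594 rad → L = 3.31·(4.065002 + 3.485474 + 1.134594) = 3.31·8.685071 = 28.747584 m
RLR: c = (6 − d² + 2cos(α−β) + 2d(sin α − sin β))/8 = -2.675618, |c| > 1 → infeasible
LRL: c = (6 − d² + 2cos(α−β) − 2d(sin α − sin β))/8 = -0.731554; p = 2π − arccos c = 3.891790 rad; φ = atan2(cos β − cos α, d + sin α − sin β) = 0.492777 rad; t = (φ − α + p/2) mod 2π = 5.202191 rad, q = (β − α − t + p) mod 2π = 2.042377 rad → L = 3.31·(5.202191 + 3.891790 + 2.042377) = 3.31·11.136358 = 36.861346 m
Shortest: LSL with L = 23.417135 m ≈ 23.4171 m

23.4171 m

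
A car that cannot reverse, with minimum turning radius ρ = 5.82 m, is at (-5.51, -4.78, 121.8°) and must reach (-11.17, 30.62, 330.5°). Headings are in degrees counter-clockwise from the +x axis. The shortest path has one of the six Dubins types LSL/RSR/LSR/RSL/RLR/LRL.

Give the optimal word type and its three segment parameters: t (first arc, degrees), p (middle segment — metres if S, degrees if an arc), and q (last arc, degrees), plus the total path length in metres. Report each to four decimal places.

RSR: t = 5.5071°, p = 30.4143 m, q = 145.7929°, L = 45.7830 m

Let ψ = atan2(Δy, Δx) = atan2(35.40, -5.66) = 99.0840° be the start→goal bearing.
Normalize: d = |goal − start| / ρ = 35.849625/5.82 = 6.159729, α = (θ_start − ψ) mod 360° = 22.7160° = 0.396470 rad, β = (θ_goal − ψ) mod 360° = 231.4160° = 4.038972 rad.
Common terms: sin α = 0.386164, cos α = 0.922430, sin β = -0.781695, cos β = -0.623661, cos(α−β) = -0.877146, d² = 37.942266. Work in radians in the unit-radius frame; every candidate has L = ρ·(t + p + q).
LSL: p² = 2 + d² − 2cos(α−β) + 2d(sin α − sin β) = 56.083952; p = √p² = 7.488922; φ = atan2(cos β − cos α, d + sin α − sin β) = -0.207946 rad; t = (φ − α) mod 2π = 5.678770 rad, q = (β − φ) mod 2π = 4.246918 rad → L = 5.82·(5.678770 + 7.488922 + 4.246918) = 5.82·17.414609 = 101.353027 m
RSR: p² = 2 + d² − 2cos(α−β) + 2d(sin β − sin α) = 27.309164; p = √p² = 5.225817; φ = atan2(cos α − cos β, d − sin α + sin β) = 0.300352 rad; t = (α − φ) mod 2π = 0.096118 rad, q = (φ − β) mod 2π = 2.544565 rad → L = 5.82·(0.096118 + 5.225817 + 2.544565) = 5.82·7.866500 = 45.783031 m
LSR: p² = d² − 2 + 2cos(α−β) + 2d(sin α + sin β) = 29.315248; p = √p² = 5.414356; φ = atan2(−cos α − cos β, d + sin α + sin β) − atan2(−2, p) = 0.302056 rad; t = (φ − α) mod 2π = 6.188772 rad, q = (φ − β) mod 2π = 2.546270 rad → L = 5.82·(6.188772 + 5.414356 + 2.546270) = 5.82·14.149398 = 82.349494 m
RSL: p² = d² − 2 + 2cos(α−β) − 2d(sin α + sin β) = 39.060699; p = √p² = 6.249856; φ = atan2(cos α + cos β, d − sin α − sin β) − atan2(2, p) = -0.264164 rad; t = (α − φ) mod 2π = 0.660634 rad, q = (β − φ) mod 2π = 4.303136 rad → L = 5.82·(0.660634 + 6.249856 + 4.303136) = 5.82·11.213626 = 65.263301 m
RLR: c = (6 − d² + 2cos(α−β) + 2d(sin α − sin β))/8 = -2.413645, |c| > 1 → infeasible
LRL: c = (6 − d² + 2cos(α−β) − 2d(sin α − sin β))/8 = -6.010494, |c| > 1 → infeasible
Shortest: RSR with L = 45.783031 m ≈ 45.7830 m
Convert RSR to answer units (arcs ×180/π): t = 0.096118·180/π = 5.5071°, p = ρ·p = 5.82·5.225817 = 30.4143 m, q = 2.544565·180/π = 145.7929°, L = 45.7830 m.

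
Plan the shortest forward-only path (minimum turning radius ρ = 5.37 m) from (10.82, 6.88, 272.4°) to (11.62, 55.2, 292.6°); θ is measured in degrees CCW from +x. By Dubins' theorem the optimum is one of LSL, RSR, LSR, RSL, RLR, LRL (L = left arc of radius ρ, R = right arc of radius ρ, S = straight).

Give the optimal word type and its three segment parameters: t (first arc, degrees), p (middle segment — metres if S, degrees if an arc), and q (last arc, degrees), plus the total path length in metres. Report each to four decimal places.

RSR: t = 183.8883°, p = 46.4969 m, q = 155.9117°, L = 78.3444 m

Let ψ = atan2(Δy, Δx) = atan2(48.32, 0.80) = 89.0515° be the start→goal bearing.
Normalize: d = |goal − start| / ρ = 48.326622/5.37 = 8.999371, α = (θ_start − ψ) mod 360° = 183.3485° = 3.200035 rad, β = (θ_goal − ψ) mod 360° = 203.5485° = 3.552592 rad.
Common terms: sin α = -0.058409, cos α = -0.998293, sin β = -0.399526, cos β = -0.916722, cos(α−β) = 0.938493, d² = 80.988678. Work in radians in the unit-radius frame; every candidate has L = ρ·(t + p + q).
LSL: p² = 2 + d² − 2cos(α−β) + 2d(sin α − sin β) = 87.251352; p = √p² = 9.340843; φ = atan2(cos β − cos α, d + sin α − sin β) = 0.008733 rad; t = (φ − α) mod 2π = 3.091883 rad, q = (β − φ) mod 2π = 3.543859 rad → L = 5.37·(3.091883 + 9.340843 + 3.543859) = 5.37·15.976585 = 85.794262 m
RSR: p² = 2 + d² − 2cos(α−β) + 2d(sin β − sin α) = 74.972031; p = √p² = 8.658639; φ = atan2(cos α − cos β, d − sin α + sin β) = -0.009421 rad; t = (α − φ) mod 2π = 3.209456 rad, q = (φ − β) mod 2π = 2.721173 rad → L = 5.37·(3.209456 + 8.658639 + 2.721173) = 5.37·14.589268 = 78.344369 m
LSR: p² = d² − 2 + 2cos(α−β) + 2d(sin α + sin β) = 72.623411; p = √p² = 8.521937; φ = atan2(−cos α − cos β, d + sin α + sin β) − atan2(−2, p) = 0.451072 rad; t = (φ − α) mod 2π = 3.534222 rad, q = (φ − β) mod 2π = 3.181666 rad → L = 5.37·(3.534222 + 8.521937 + 3.181666) = 5.37·15.237825 = 81.827121 m
RSL: p² = d² − 2 + 2cos(α−β) − 2d(sin α + sin β) = 89.107916; p = √p² = 9.439699; φ = atan2(cos α + cos β, d − sin α − sin β) − atan2(2, p) = -0.408573 rad; t = (α − φ) mod 2π = 3.608608 rad, q = (β − φ) mod 2π = 3.961165 rad → L = 5.37·(3.608608 + 9.439699 + 3.961165) = 5.37·17.009472 = 91.340863 m
RLR: c = (6 − d² + 2cos(α−β) + 2d(sin α − sin β))/8 = -8.371504, |c| > 1 → infeasible
LRL: c = (6 − d² + 2cos(α−β) − 2d(sin α − sin β))/8 = -9.906419, |c| > 1 → infeasible
Shortest: RSR with L = 78.344369 m ≈ 78.3444 m
Convert RSR to answer units (arcs ×180/π): t = 3.209456·180/π = 183.8883°, p = ρ·p = 5.37·8.658639 = 46.4969 m, q = 2.721173·180/π = 155.9117°, L = 78.3444 m.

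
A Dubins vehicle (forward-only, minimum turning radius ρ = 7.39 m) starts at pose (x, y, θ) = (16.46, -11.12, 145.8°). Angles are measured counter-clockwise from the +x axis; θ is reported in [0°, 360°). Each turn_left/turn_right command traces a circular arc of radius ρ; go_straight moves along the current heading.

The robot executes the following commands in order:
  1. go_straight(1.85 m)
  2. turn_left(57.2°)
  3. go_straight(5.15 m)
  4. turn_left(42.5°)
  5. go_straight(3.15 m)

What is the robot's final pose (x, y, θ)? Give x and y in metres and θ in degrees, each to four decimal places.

(-1.9954, -18.0063, 245.5000°)

set_pose: (x, y, θ) = (16.4600, -11.1200, 145.8000°), ρ = 7.39
go_straight(1.85): x += 1.85·cos θ, y += 1.85·sin θ → (14.9299, -10.0801, 145.8000°)
turn_left(57.2°): centre at ρ to the left, rotate +57.2° → (7.8886, -9.3897, 203.0000°)
go_straight(5.15): x += 5.15·cos θ, y += 5.15·sin θ → (3.1480, -11.4020, 203.0000°)
turn_left(42.5°): centre at ρ to the left, rotate +42.5° → (-0.6891, -15.1400, 245.5000°)
go_straight(3.15): x += 3.15·cos θ, y += 3.15·sin θ → (-1.9954, -18.0063, 245.5000°)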